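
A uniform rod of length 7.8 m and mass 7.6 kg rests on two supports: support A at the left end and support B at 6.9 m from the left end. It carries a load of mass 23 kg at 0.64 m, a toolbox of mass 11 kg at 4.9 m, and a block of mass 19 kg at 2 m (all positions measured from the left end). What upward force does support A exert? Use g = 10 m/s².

Choose support B as the axis so its reaction then has zero moment arm.
Beam weight: 7.6 × 10 = 76 N down at 3.9 m → arm 3 m, τ = 76 × 3 = 228 N·m counterclockwise.
Load: 23 × 10 = 230 N down at 0.64 m → arm 6.26 m, τ = 230 × 6.26 = 1440 N·m counterclockwise.
Toolbox: 11 × 10 = 110 N down at 4.9 m → arm 2 m, τ = 110 × 2 = 220 N·m counterclockwise.
Block: 19 × 10 = 190 N down at 2 m → arm 4.9 m, τ = 190 × 4.9 = 931 N·m counterclockwise.
Net load moment about support B = 2819 N·m counterclockwise.
Reaction R at support A is upward at 0 m, arm 6.9 m → moment R × 6.9 clockwise.
Στ = 0 ⇒ R × 6.9 = 2819 ⇒ R = 409 N.

R_A ≈ 409 N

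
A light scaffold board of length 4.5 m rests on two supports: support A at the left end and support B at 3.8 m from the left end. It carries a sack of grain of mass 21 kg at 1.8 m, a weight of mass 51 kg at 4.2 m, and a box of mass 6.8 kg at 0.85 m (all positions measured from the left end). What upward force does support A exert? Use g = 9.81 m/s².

R_A ≈ 108 N

Take moments about support B.
Sack of grain: 21 × 9.81 = 206 N down at 1.8 m → arm 2 m, τ = 206 × 2 = 412 N·m counterclockwise.
Weight: 51 × 9.81 = 500.3 N down at 4.2 m → arm 0.4 m, τ = 500.3 × 0.4 = 200.1 N·m clockwise.
Box: 6.8 × 9.81 = 66.71 N down at 0.85 m → arm 2.95 m, τ = 66.71 × 2.95 = 196.8 N·m counterclockwise.
Net load moment about support B = 408.7 N·m counterclockwise.
Reaction R at support A is upward at 0 m, arm 3.8 m → moment R × 3.8 clockwise.
Setting net torque to zero: R × 3.8 = 408.7 → R = 108 N.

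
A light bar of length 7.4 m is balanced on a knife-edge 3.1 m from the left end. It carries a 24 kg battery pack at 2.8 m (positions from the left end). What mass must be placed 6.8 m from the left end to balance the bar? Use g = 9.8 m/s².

m ≈ 1.95 kg

Taking torques about the knife-edge (at 3.1 m from the left end):
Battery pack: 24 × 9.8 = 235.2 N down at 2.8 m → arm 0.3 m, τ = 235.2 × 0.3 = 70.56 N·m counterclockwise.
Net moment of known loads = 70.56 N·m counterclockwise.
An unknown mass m at 6.8 m has arm 3.7 m; its moment is m·g·3.7 clockwise.
Στ = 0 ⇒ m × 9.8 × 3.7 = 70.56 ⇒ m = 70.56 / (9.8 × 3.7) = 1.95 kg.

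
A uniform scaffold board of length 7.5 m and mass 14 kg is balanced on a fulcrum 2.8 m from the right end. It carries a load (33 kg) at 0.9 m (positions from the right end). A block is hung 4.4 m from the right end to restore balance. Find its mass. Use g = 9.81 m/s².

m ≈ 30.9 kg

About the fulcrum (at 2.8 m from the right end):
Beam weight: 14 × 9.81 = 137.3 N down at 3.75 m → arm 0.95 m, τ = 137.3 × 0.95 = 130.4 N·m counterclockwise.
Load: 33 × 9.81 = 323.7 N down at 0.9 m → arm 1.9 m, τ = 323.7 × 1.9 = 615 N·m clockwise.
Net moment of known loads = 484.6 N·m clockwise.
An unknown mass m at 4.4 m has arm 1.6 m; its moment is m·g·1.6 counterclockwise.
Στ = 0 ⇒ m × 9.81 × 1.6 = 484.6 ⇒ m = 484.6 / (9.81 × 1.6) = 30.9 kg.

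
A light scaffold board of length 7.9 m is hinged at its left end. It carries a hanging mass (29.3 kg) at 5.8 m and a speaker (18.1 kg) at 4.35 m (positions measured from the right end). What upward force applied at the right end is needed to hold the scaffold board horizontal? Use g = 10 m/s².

About the left end:
Hanging mass: 29.3 × 10 = 293 N down at 5.8 m → arm 2.1 m, τ = 293 × 2.1 = 615.3 N·m clockwise.
Speaker: 18.1 × 10 = 181 N down at 4.35 m → arm 3.55 m, τ = 181 × 3.55 = 642.5 N·m clockwise.
Net moment of the loads = 1258 N·m clockwise.
The upward force F acts at the right end, arm 7.9 m, giving F × 7.9 counterclockwise.
Setting net torque to zero: F × 7.9 = 1258 → F = 1258 / 7.9 = 159 N.

F ≈ 159 N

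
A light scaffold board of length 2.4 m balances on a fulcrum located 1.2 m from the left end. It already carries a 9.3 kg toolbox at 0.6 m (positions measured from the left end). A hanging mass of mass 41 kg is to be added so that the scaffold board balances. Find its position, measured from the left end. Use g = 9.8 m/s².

x ≈ 1.34 m from the left end

Choose the fulcrum (at 1.2 m from the left end) as the axis so the support reaction has zero arm there.
Toolbox: 9.3 × 9.8 = 91.14 N down at 0.6 m → arm 0.6 m, τ = 91.14 × 0.6 = 54.68 N·m counterclockwise.
Net moment of existing loads = 54.68 N·m counterclockwise.
The hanging mass weighs 41 × 9.8 = 401.8 N and must supply an equal clockwise moment, so its lever arm about the fulcrum is 54.68 / 401.8 = 0.136 m.
That puts it at 1.2 + 0.136 = 1.34 m from the left end.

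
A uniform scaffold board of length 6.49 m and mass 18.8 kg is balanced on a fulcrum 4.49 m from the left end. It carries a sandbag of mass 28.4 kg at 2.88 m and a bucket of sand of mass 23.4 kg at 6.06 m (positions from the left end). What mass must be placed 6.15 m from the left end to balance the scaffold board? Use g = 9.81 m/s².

About the fulcrum (at 4.49 m from the left end):
Beam weight: 18.8 × 9.81 = 184.4 N down at 3.245 m → arm 1.245 m, τ = 184.4 × 1.245 = 229.6 N·m counterclockwise.
Sandbag: 28.4 × 9.81 = 278.6 N down at 2.88 m → arm 1.61 m, τ = 278.6 × 1.61 = 448.5 N·m counterclockwise.
Bucket of sand: 23.4 × 9.81 = 229.6 N down at 6.06 m → arm 1.57 m, τ = 229.6 × 1.57 = 360.5 N·m clockwise.
Net moment of known loads = 317.6 N·m counterclockwise.
An unknown mass m at 6.15 m has arm 1.66 m; its moment is m·g·1.66 clockwise.
For rotational equilibrium, m × 9.81 × 1.66 = 317.6, so m = 317.6 / (9.81 × 1.66) = 19.5 kg.

m ≈ 19.5 kg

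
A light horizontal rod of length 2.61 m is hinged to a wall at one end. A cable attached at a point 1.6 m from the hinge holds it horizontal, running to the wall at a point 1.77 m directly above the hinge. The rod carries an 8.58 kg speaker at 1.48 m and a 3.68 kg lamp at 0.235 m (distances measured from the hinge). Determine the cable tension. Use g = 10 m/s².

Taking torques about the hinge:
Speaker: 8.58 × 10 = 85.8 N down at 1.48 m → arm 1.48 m, τ = 85.8 × 1.48 = 127 N·m clockwise.
Lamp: 3.68 × 10 = 36.8 N down at 0.235 m → arm 0.235 m, τ = 36.8 × 0.235 = 8.648 N·m clockwise.
Total clockwise load moment = 135.6 N·m.
The cable tension T acts at 1.6 m; only its component perpendicular to the rod, T sinθ, produces torque. sinθ = h/√(h²+d²) = 1.77/√(1.77²+1.6²) = 0.7418.
For rotational equilibrium, T × 1.6 × 0.7418 = 135.6, so T = 135.6 / 1.187 = 114 N.

T ≈ 114 N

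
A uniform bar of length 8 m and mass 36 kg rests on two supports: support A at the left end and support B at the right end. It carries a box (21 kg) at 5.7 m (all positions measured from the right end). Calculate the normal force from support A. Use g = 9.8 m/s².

Choose support B as the axis so its reaction then has zero moment arm.
Beam weight: 36 × 9.8 = 352.8 N down at 4 m → arm 4 m, τ = 352.8 × 4 = 1411 N·m counterclockwise.
Box: 21 × 9.8 = 205.8 N down at 5.7 m → arm 5.7 m, τ = 205.8 × 5.7 = 1173 N·m counterclockwise.
Net load moment about support B = 2584 N·m counterclockwise.
Reaction R at support A is upward at 8 m, arm 8 m → moment R × 8 clockwise.
Στ = 0 ⇒ R × 8 = 2584 ⇒ R = 323 N.

R_A ≈ 323 N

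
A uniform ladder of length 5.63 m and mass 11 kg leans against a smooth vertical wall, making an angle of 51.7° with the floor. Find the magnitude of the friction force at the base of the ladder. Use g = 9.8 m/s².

Choose the foot of the ladder as the axis so the floor normal and friction both act there and drop out.
Ladder weight 11×9.8 = 107.8 N acts at 2.815 m along the ladder; its horizontal arm is 2.815·cos51.7° = 1.745 m → τ = 188.1 N·m clockwise.
Wall normal N acts horizontally at the top; its moment arm is the height L sinθ = 5.63·sin51.7° = 4.418 m, counterclockwise.
Setting net torque to zero: N × 4.418 = 188.1 → N = 42.6 N.
ΣFx = 0: friction at the foot balances the wall's push, so f = N_wall = 42.6 N.

f ≈ 42.6 N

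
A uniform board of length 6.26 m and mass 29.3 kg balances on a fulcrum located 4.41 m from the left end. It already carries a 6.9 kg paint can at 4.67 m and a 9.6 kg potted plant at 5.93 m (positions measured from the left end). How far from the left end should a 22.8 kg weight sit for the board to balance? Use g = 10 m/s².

About the fulcrum (at 4.41 m from the left end):
Beam weight: 29.3 × 10 = 293 N down at 3.13 m → arm 1.28 m, τ = 293 × 1.28 = 375 N·m counterclockwise.
Paint can: 6.9 × 10 = 69 N down at 4.67 m → arm 0.26 m, τ = 69 × 0.26 = 17.94 N·m clockwise.
Potted plant: 9.6 × 10 = 96 N down at 5.93 m → arm 1.52 m, τ = 96 × 1.52 = 145.9 N·m clockwise.
Net moment of existing loads = 211.2 N·m counterclockwise.
The weight weighs 22.8 × 10 = 228 N and must supply an equal clockwise moment, so its lever arm about the fulcrum is 211.2 / 228 = 0.926 m.
That puts it at 4.41 + 0.926 = 5.34 m from the left end.

x ≈ 5.34 m from the left end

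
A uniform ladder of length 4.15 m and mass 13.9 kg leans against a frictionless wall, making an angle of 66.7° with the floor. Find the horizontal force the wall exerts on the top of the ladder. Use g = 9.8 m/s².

N_wall ≈ 29.3 N

Choose the foot of the ladder as the axis so the floor normal and friction both act there and drop out.
Ladder weight 13.9×9.8 = 136.2 N acts at 2.075 m along the ladder; its horizontal arm is 2.075·cos66.7° = 0.8208 m → τ = 111.8 N·m clockwise.
Wall normal N acts horizontally at the top; its moment arm is the height L sinθ = 4.15·sin66.7° = 3.812 m, counterclockwise.
For rotational equilibrium, N × 3.812 = 111.8, so N = 29.3 N.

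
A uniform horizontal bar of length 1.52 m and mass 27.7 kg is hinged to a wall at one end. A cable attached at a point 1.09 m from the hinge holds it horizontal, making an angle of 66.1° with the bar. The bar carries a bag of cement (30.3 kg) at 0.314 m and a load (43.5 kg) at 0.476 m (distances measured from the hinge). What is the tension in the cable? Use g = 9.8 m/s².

Sum moments about the hinge (the unknown hinge reaction has zero arm there).
Beam weight: 27.7 × 9.8 = 271.5 N down at 0.76 m → arm 0.76 m, τ = 271.5 × 0.76 = 206.3 N·m clockwise.
Bag of cement: 30.3 × 9.8 = 296.9 N down at 0.314 m → arm 0.314 m, τ = 296.9 × 0.314 = 93.23 N·m clockwise.
Load: 43.5 × 9.8 = 426.3 N down at 0.476 m → arm 0.476 m, τ = 426.3 × 0.476 = 202.9 N·m clockwise.
Total clockwise load moment = 502.4 N·m.
The cable tension T acts at 1.09 m; only its component perpendicular to the bar, T sinθ, produces torque. sin 66.1° = 0.9143.
Balancing moments: T × 1.09 × 0.9143 = 502.4, giving T = 502.4 / 0.9966 = 504 N.

T ≈ 504 N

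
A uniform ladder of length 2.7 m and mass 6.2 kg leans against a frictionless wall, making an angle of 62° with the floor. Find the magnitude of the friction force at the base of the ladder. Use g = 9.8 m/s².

Taking torques about the foot of the ladder:
Ladder weight 6.2×9.8 = 60.76 N acts at 1.35 m along the ladder; its horizontal arm is 1.35·cos62° = 0.6338 m → τ = 38.51 N·m clockwise.
Wall normal N acts horizontally at the top; its moment arm is the height L sinθ = 2.7·sin62° = 2.384 m, counterclockwise.
Setting net torque to zero: N × 2.384 = 38.51 → N = 16.2 N.
ΣFx = 0: friction at the foot balances the wall's push, so f = N_wall = 16.2 N.

f ≈ 16.2 N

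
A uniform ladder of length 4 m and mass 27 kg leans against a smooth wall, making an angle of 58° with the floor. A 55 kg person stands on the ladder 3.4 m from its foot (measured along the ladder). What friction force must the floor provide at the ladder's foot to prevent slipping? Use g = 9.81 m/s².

f ≈ 369 N

Choose the foot of the ladder as the axis so the floor normal and friction both act there and drop out.
Ladder weight 27×9.81 = 264.9 N acts at 2 m along the ladder; its horizontal arm is 2·cos58° = 1.06 m → τ = 280.8 N·m clockwise.
Person: 55×9.81 = 539.6 N at 3.4 m → arm 1.802 m → τ = 972.4 N·m clockwise.
Wall normal N acts horizontally at the top; its moment arm is the height L sinθ = 4·sin58° = 3.392 m, counterclockwise.
Setting net torque to zero: N × 3.392 = 1253 → N = 369 N.
ΣFx = 0: friction at the foot balances the wall's push, so f = N_wall = 369 N.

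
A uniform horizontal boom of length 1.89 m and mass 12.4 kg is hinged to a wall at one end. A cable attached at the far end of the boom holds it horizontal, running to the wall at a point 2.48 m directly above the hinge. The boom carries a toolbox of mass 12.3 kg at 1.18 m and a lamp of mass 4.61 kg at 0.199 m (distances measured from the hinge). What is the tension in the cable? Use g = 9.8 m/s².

T ≈ 177 N

Take moments about the hinge.
Beam weight: 12.4 × 9.8 = 121.5 N down at 0.945 m → arm 0.945 m, τ = 121.5 × 0.945 = 114.8 N·m clockwise.
Toolbox: 12.3 × 9.8 = 120.5 N down at 1.18 m → arm 1.18 m, τ = 120.5 × 1.18 = 142.2 N·m clockwise.
Lamp: 4.61 × 9.8 = 45.18 N down at 0.199 m → arm 0.199 m, τ = 45.18 × 0.199 = 8.991 N·m clockwise.
Total clockwise load moment = 266 N·m.
The cable tension T acts at 1.89 m; only its component perpendicular to the boom, T sinθ, produces torque. sinθ = h/√(h²+d²) = 2.48/√(2.48²+1.89²) = 0.7954.
Balancing moments: T × 1.89 × 0.7954 = 266, giving T = 266 / 1.503 = 177 N.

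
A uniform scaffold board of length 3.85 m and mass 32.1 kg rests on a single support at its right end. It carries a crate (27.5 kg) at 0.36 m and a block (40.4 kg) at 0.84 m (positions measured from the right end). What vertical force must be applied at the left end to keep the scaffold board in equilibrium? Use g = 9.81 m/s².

F ≈ 269 N

Take moments about the right end.
Beam weight: 32.1 × 9.81 = 314.9 N down at 1.925 m → arm 1.925 m, τ = 314.9 × 1.925 = 606.2 N·m counterclockwise.
Crate: 27.5 × 9.81 = 269.8 N down at 0.36 m → arm 0.36 m, τ = 269.8 × 0.36 = 97.13 N·m counterclockwise.
Block: 40.4 × 9.81 = 396.3 N down at 0.84 m → arm 0.84 m, τ = 396.3 × 0.84 = 332.9 N·m counterclockwise.
Net moment of the loads = 1036 N·m counterclockwise.
The upward force F acts at the left end, arm 3.85 m, giving F × 3.85 clockwise.
Balancing moments: F × 3.85 = 1036, giving F = 1036 / 3.85 = 269 N.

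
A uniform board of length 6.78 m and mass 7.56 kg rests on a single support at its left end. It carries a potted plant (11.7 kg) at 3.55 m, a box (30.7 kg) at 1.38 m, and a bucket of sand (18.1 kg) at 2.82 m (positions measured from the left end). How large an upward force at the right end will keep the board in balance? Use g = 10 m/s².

F ≈ 237 N

Sum moments about the left end (the unknown pivot reaction has zero arm there).
Beam weight: 7.56 × 10 = 75.6 N down at 3.39 m → arm 3.39 m, τ = 75.6 × 3.39 = 256.3 N·m clockwise.
Potted plant: 11.7 × 10 = 117 N down at 3.55 m → arm 3.55 m, τ = 117 × 3.55 = 415.3 N·m clockwise.
Box: 30.7 × 10 = 307 N down at 1.38 m → arm 1.38 m, τ = 307 × 1.38 = 423.7 N·m clockwise.
Bucket of sand: 18.1 × 10 = 181 N down at 2.82 m → arm 2.82 m, τ = 181 × 2.82 = 510.4 N·m clockwise.
Net moment of the loads = 1606 N·m clockwise.
The upward force F acts at the right end, arm 6.78 m, giving F × 6.78 counterclockwise.
For rotational equilibrium, F × 6.78 = 1606, so F = 1606 / 6.78 = 237 N.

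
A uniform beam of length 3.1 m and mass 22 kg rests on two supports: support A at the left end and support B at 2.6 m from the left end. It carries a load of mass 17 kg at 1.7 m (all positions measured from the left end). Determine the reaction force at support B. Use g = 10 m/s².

R_B ≈ 242 N

Choose support A as the axis so its reaction then has zero moment arm.
Beam weight: 22 × 10 = 220 N down at 1.55 m → arm 1.55 m, τ = 220 × 1.55 = 341 N·m clockwise.
Load: 17 × 10 = 170 N down at 1.7 m → arm 1.7 m, τ = 170 × 1.7 = 289 N·m clockwise.
Net load moment about support A = 630 N·m clockwise.
Reaction R at support B is upward at 2.6 m, arm 2.6 m → moment R × 2.6 counterclockwise.
Balancing moments: R × 2.6 = 630, giving R = 242 N.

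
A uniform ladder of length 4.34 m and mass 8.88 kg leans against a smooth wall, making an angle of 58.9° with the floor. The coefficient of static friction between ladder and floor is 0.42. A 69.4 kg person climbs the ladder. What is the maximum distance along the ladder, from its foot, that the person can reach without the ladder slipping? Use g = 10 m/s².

d ≈ 3.13 m

About the foot of the ladder:
Ladder weight 8.88×10 = 88.8 N acts at 2.17 m along the ladder; its horizontal arm is 2.17·cos58.9° = 1.121 m → τ = 99.54 N·m clockwise.
Person weight 69.4×10 = 694 N at distance d → arm d·cos58.9° → τ = 694·d·0.5165 clockwise.
Wall normal N at the top has arm L sinθ = 3.716 m counterclockwise, so Στ = 0 gives N·3.716 = 99.54 + 358.5·d.
ΣFy = 0 ⇒ N_floor = 782.8 N, so the maximum friction is μ_s·N_floor = 0.42×782.8 = 328.8 N. ΣFx = 0 ⇒ N_wall = f, so at the slipping point N = 328.8 N.
Substituting: 328.8×3.716 = 99.54 + 358.5·d ⇒ d = (1222 − 99.54) / 358.5 = 3.13 m.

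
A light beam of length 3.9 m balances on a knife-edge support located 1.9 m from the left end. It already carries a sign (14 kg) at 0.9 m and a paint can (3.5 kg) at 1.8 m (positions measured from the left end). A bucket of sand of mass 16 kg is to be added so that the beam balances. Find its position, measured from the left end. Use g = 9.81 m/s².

x ≈ 2.8 m from the left end

Sum moments about the knife-edge support (at 1.9 m from the left end) (the support reaction has zero arm there).
Sign: 14 × 9.81 = 137.3 N down at 0.9 m → arm 1 m, τ = 137.3 × 1 = 137.3 N·m counterclockwise.
Paint can: 3.5 × 9.81 = 34.34 N down at 1.8 m → arm 0.1 m, τ = 34.34 × 0.1 = 3.434 N·m counterclockwise.
Net moment of existing loads = 140.7 N·m counterclockwise.
The bucket of sand weighs 16 × 9.81 = 157 N and must supply an equal clockwise moment, so its lever arm about the knife-edge support is 140.7 / 157 = 0.896 m.
That puts it at 1.9 + 0.896 = 2.8 m from the left end.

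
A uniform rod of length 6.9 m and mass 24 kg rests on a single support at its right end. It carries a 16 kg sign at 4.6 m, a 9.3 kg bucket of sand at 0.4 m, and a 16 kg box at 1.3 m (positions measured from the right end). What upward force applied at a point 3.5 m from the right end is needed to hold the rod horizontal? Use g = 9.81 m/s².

Taking torques about the right end:
Beam weight: 24 × 9.81 = 235.4 N down at 3.45 m → arm 3.45 m, τ = 235.4 × 3.45 = 812.1 N·m counterclockwise.
Sign: 16 × 9.81 = 157 N down at 4.6 m → arm 4.6 m, τ = 157 × 4.6 = 722.2 N·m counterclockwise.
Bucket of sand: 9.3 × 9.81 = 91.23 N down at 0.4 m → arm 0.4 m, τ = 91.23 × 0.4 = 36.49 N·m counterclockwise.
Box: 16 × 9.81 = 157 N down at 1.3 m → arm 1.3 m, τ = 157 × 1.3 = 204.1 N·m counterclockwise.
Net moment of the loads = 1775 N·m counterclockwise.
The upward force F acts at a point 3.5 m from the right end, arm 3.5 m, giving F × 3.5 clockwise.
For rotational equilibrium, F × 3.5 = 1775, so F = 1775 / 3.5 = 507 N.

F ≈ 507 N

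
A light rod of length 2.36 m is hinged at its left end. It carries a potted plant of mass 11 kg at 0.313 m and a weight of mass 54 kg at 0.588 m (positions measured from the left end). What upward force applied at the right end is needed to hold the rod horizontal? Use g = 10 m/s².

Choose the left end as the axis so the unknown pivot reaction has zero arm there.
Potted plant: 11 × 10 = 110 N down at 0.313 m → arm 0.313 m, τ = 110 × 0.313 = 34.43 N·m clockwise.
Weight: 54 × 10 = 540 N down at 0.588 m → arm 0.588 m, τ = 540 × 0.588 = 317.5 N·m clockwise.
Net moment of the loads = 351.9 N·m clockwise.
The upward force F acts at the right end, arm 2.36 m, giving F × 2.36 counterclockwise.
Balancing moments: F × 2.36 = 351.9, giving F = 351.9 / 2.36 = 149 N.

F ≈ 149 N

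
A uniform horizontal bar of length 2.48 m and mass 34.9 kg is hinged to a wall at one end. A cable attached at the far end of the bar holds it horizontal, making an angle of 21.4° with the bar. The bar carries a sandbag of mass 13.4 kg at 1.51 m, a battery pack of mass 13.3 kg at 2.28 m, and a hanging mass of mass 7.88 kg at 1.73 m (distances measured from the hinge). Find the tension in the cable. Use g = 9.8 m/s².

Choose the hinge as the axis so the unknown hinge reaction has zero arm there.
Beam weight: 34.9 × 9.8 = 342 N down at 1.24 m → arm 1.24 m, τ = 342 × 1.24 = 424.1 N·m clockwise.
Sandbag: 13.4 × 9.8 = 131.3 N down at 1.51 m → arm 1.51 m, τ = 131.3 × 1.51 = 198.3 N·m clockwise.
Battery pack: 13.3 × 9.8 = 130.3 N down at 2.28 m → arm 2.28 m, τ = 130.3 × 2.28 = 297.1 N·m clockwise.
Hanging mass: 7.88 × 9.8 = 77.22 N down at 1.73 m → arm 1.73 m, τ = 77.22 × 1.73 = 133.6 N·m clockwise.
Total clockwise load moment = 1053 N·m.
The cable tension T acts at 2.48 m; only its component perpendicular to the bar, T sinθ, produces torque. sin 21.4° = 0.3649.
Balancing moments: T × 2.48 × 0.3649 = 1053, giving T = 1053 / 0.905 = 1160 N.

T ≈ 1160 N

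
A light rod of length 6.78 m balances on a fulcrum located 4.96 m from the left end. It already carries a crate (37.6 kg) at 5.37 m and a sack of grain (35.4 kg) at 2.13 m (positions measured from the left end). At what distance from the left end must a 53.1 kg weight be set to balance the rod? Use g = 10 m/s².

x ≈ 6.56 m from the left end

About the fulcrum (at 4.96 m from the left end):
Crate: 37.6 × 10 = 376 N down at 5.37 m → arm 0.41 m, τ = 376 × 0.41 = 154.2 N·m clockwise.
Sack of grain: 35.4 × 10 = 354 N down at 2.13 m → arm 2.83 m, τ = 354 × 2.83 = 1002 N·m counterclockwise.
Net moment of existing loads = 847.8 N·m counterclockwise.
The weight weighs 53.1 × 10 = 531 N and must supply an equal clockwise moment, so its lever arm about the fulcrum is 847.8 / 531 = 1.6 m.
That puts it at 4.96 + 1.6 = 6.56 m from the left end.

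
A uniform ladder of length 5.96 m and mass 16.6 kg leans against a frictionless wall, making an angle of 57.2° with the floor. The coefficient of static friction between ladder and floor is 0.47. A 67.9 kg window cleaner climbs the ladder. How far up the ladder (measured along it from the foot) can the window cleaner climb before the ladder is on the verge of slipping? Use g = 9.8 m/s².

Choose the foot of the ladder as the axis so the floor normal and friction both act there and drop out.
Ladder weight 16.6×9.8 = 162.7 N acts at 2.98 m along the ladder; its horizontal arm is 2.98·cos57.2° = 1.614 m → τ = 262.6 N·m clockwise.
Window cleaner weight 67.9×9.8 = 665.4 N at distance d → arm d·cos57.2° → τ = 665.4·d·0.5417 clockwise.
Wall normal N at the top has arm L sinθ = 5.01 m counterclockwise, so Στ = 0 gives N·5.01 = 262.6 + 360.4·d.
ΣFy = 0 ⇒ N_floor = 828.1 N, so the maximum friction is μ_s·N_floor = 0.47×828.1 = 389.2 N. ΣFx = 0 ⇒ N_wall = f, so at the slipping point N = 389.2 N.
Substituting: 389.2×5.01 = 262.6 + 360.4·d ⇒ d = (1950 − 262.6) / 360.4 = 4.68 m.

d ≈ 4.68 m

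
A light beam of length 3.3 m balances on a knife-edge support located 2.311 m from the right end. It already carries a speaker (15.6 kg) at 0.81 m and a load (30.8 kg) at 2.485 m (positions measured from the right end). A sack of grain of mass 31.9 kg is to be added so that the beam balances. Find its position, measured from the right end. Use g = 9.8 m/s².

x ≈ 2.88 m from the right end

About the knife-edge support (at 2.311 m from the right end):
Speaker: 15.6 × 9.8 = 152.9 N down at 0.81 m → arm 1.501 m, τ = 152.9 × 1.501 = 229.5 N·m clockwise.
Load: 30.8 × 9.8 = 301.8 N down at 2.485 m → arm 0.174 m, τ = 301.8 × 0.174 = 52.51 N·m counterclockwise.
Net moment of existing loads = 177 N·m clockwise.
The sack of grain weighs 31.9 × 9.8 = 312.6 N and must supply an equal counterclockwise moment, so its lever arm about the knife-edge support is 177 / 312.6 = 0.566 m.
That puts it at 2.311 + 0.566 = 2.88 m from the right end.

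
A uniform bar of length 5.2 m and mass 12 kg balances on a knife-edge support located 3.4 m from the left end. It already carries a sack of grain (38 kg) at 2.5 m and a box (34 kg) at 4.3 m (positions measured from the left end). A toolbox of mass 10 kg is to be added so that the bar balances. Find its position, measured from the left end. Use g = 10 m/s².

Taking torques about the knife-edge support (at 3.4 m from the left end):
Beam weight: 12 × 10 = 120 N down at 2.6 m → arm 0.8 m, τ = 120 × 0.8 = 96 N·m counterclockwise.
Sack of grain: 38 × 10 = 380 N down at 2.5 m → arm 0.9 m, τ = 380 × 0.9 = 342 N·m counterclockwise.
Box: 34 × 10 = 340 N down at 4.3 m → arm 0.9 m, τ = 340 × 0.9 = 306 N·m clockwise.
Net moment of existing loads = 132 N·m counterclockwise.
The toolbox weighs 10 × 10 = 100 N and must supply an equal clockwise moment, so its lever arm about the knife-edge support is 132 / 100 = 1.32 m.
That puts it at 3.4 + 1.32 = 4.72 m from the left end.

x ≈ 4.72 m from the left end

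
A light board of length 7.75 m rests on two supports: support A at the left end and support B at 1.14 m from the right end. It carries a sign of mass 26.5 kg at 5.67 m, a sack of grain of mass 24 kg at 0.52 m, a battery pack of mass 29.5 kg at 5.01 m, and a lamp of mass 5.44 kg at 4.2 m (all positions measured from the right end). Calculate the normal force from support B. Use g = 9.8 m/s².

R_B ≈ 487 N

Taking torques about support A:
Sign: 26.5 × 9.8 = 259.7 N down at 5.67 m → arm 2.08 m, τ = 259.7 × 2.08 = 540.2 N·m clockwise.
Sack of grain: 24 × 9.8 = 235.2 N down at 0.52 m → arm 7.23 m, τ = 235.2 × 7.23 = 1700 N·m clockwise.
Battery pack: 29.5 × 9.8 = 289.1 N down at 5.01 m → arm 2.74 m, τ = 289.1 × 2.74 = 792.1 N·m clockwise.
Lamp: 5.44 × 9.8 = 53.31 N down at 4.2 m → arm 3.55 m, τ = 53.31 × 3.55 = 189.3 N·m clockwise.
Net load moment about support A = 3222 N·m clockwise.
Reaction R at support B is upward at 1.14 m, arm 6.61 m → moment R × 6.61 counterclockwise.
Setting net torque to zero: R × 6.61 = 3222 → R = 487 N.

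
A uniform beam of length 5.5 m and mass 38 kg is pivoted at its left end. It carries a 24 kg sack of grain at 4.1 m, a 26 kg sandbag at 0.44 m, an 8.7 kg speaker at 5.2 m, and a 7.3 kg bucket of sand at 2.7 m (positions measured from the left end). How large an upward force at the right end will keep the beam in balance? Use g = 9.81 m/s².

Taking torques about the left end:
Beam weight: 38 × 9.81 = 372.8 N down at 2.75 m → arm 2.75 m, τ = 372.8 × 2.75 = 1025 N·m clockwise.
Sack of grain: 24 × 9.81 = 235.4 N down at 4.1 m → arm 4.1 m, τ = 235.4 × 4.1 = 965.1 N·m clockwise.
Sandbag: 26 × 9.81 = 255.1 N down at 0.44 m → arm 0.44 m, τ = 255.1 × 0.44 = 112.2 N·m clockwise.
Speaker: 8.7 × 9.81 = 85.35 N down at 5.2 m → arm 5.2 m, τ = 85.35 × 5.2 = 443.8 N·m clockwise.
Bucket of sand: 7.3 × 9.81 = 71.61 N down at 2.7 m → arm 2.7 m, τ = 71.61 × 2.7 = 193.3 N·m clockwise.
Net moment of the loads = 2739 N·m clockwise.
The upward force F acts at the right end, arm 5.5 m, giving F × 5.5 counterclockwise.
For rotational equilibrium, F × 5.5 = 2739, so F = 2739 / 5.5 = 498 N.

F ≈ 498 N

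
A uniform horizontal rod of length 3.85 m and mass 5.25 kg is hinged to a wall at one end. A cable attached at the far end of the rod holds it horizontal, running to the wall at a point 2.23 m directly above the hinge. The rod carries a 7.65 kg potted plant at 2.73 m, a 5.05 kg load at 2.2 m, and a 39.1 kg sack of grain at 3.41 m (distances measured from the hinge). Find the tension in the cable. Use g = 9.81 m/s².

Sum moments about the hinge (the unknown hinge reaction has zero arm there).
Beam weight: 5.25 × 9.81 = 51.5 N down at 1.925 m → arm 1.925 m, τ = 51.5 × 1.925 = 99.14 N·m clockwise.
Potted plant: 7.65 × 9.81 = 75.05 N down at 2.73 m → arm 2.73 m, τ = 75.05 × 2.73 = 204.9 N·m clockwise.
Load: 5.05 × 9.81 = 49.54 N down at 2.2 m → arm 2.2 m, τ = 49.54 × 2.2 = 109 N·m clockwise.
Sack of grain: 39.1 × 9.81 = 383.6 N down at 3.41 m → arm 3.41 m, τ = 383.6 × 3.41 = 1308 N·m clockwise.
Total clockwise load moment = 1721 N·m.
The cable tension T acts at 3.85 m; only its component perpendicular to the rod, T sinθ, produces torque. sinθ = h/√(h²+d²) = 2.23/√(2.23²+3.85²) = 0.5012.
For rotational equilibrium, T × 3.85 × 0.5012 = 1721, so T = 1721 / 1.93 = 892 N.

T ≈ 892 N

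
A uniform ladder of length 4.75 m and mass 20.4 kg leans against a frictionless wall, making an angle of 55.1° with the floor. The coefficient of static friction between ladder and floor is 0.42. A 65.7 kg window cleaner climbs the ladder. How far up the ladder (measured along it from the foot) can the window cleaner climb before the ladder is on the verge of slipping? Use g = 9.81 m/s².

Take moments about the foot of the ladder.
Ladder weight 20.4×9.81 = 200.1 N acts at 2.375 m along the ladder; its horizontal arm is 2.375·cos55.1° = 1.359 m → τ = 271.9 N·m clockwise.
Window cleaner weight 65.7×9.81 = 644.5 N at distance d → arm d·cos55.1° → τ = 644.5·d·0.5721 clockwise.
Wall normal N at the top has arm L sinθ = 3.896 m counterclockwise, so Στ = 0 gives N·3.896 = 271.9 + 368.7·d.
ΣFy = 0 ⇒ N_floor = 844.6 N, so the maximum friction is μ_s·N_floor = 0.42×844.6 = 354.7 N. ΣFx = 0 ⇒ N_wall = f, so at the slipping point N = 354.7 N.
Substituting: 354.7×3.896 = 271.9 + 368.7·d ⇒ d = (1382 − 271.9) / 368.7 = 3.01 m.

d ≈ 3.01 m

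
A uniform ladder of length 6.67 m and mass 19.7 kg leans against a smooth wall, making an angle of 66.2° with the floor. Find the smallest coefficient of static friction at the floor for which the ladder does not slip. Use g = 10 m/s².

Take moments about the foot of the ladder.
Ladder weight 19.7×10 = 197 N acts at 3.335 m along the ladder; its horizontal arm is 3.335·cos66.2° = 1.346 m → τ = 265.2 N·m clockwise.
Wall normal N acts horizontally at the top; its moment arm is the height L sinθ = 6.67·sin66.2° = 6.103 m, counterclockwise.
Setting net torque to zero: N × 6.103 = 265.2 → N = 43.45 N.
ΣFx = 0 ⇒ f = N_wall = 43.45 N. ΣFy = 0 ⇒ N_floor = 197 N.
μ_min = f / N_floor = 43.45 / 197 = 0.221.

μ_min ≈ 0.221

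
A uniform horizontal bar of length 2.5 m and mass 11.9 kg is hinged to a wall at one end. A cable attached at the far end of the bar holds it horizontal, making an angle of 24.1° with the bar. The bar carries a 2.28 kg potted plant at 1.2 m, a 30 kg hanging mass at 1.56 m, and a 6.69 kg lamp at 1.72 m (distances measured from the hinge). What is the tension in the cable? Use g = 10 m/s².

T ≈ 744 N

About the hinge:
Beam weight: 11.9 × 10 = 119 N down at 1.25 m → arm 1.25 m, τ = 119 × 1.25 = 148.8 N·m clockwise.
Potted plant: 2.28 × 10 = 22.8 N down at 1.2 m → arm 1.2 m, τ = 22.8 × 1.2 = 27.36 N·m clockwise.
Hanging mass: 30 × 10 = 300 N down at 1.56 m → arm 1.56 m, τ = 300 × 1.56 = 468 N·m clockwise.
Lamp: 6.69 × 10 = 66.9 N down at 1.72 m → arm 1.72 m, τ = 66.9 × 1.72 = 115.1 N·m clockwise.
Total clockwise load moment = 759.3 N·m.
The cable tension T acts at 2.5 m; only its component perpendicular to the bar, T sinθ, produces torque. sin 24.1° = 0.4083.
Setting net torque to zero: T × 2.5 × 0.4083 = 759.3 → T = 759.3 / 1.021 = 744 N.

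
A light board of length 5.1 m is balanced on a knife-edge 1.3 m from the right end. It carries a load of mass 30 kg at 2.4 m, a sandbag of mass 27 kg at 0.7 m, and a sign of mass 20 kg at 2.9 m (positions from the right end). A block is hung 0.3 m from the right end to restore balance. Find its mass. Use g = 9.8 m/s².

m ≈ 48.8 kg

Sum moments about the knife-edge (at 1.3 m from the right end) (the support reaction has zero arm there).
Load: 30 × 9.8 = 294 N down at 2.4 m → arm 1.1 m, τ = 294 × 1.1 = 323.4 N·m counterclockwise.
Sandbag: 27 × 9.8 = 264.6 N down at 0.7 m → arm 0.6 m, τ = 264.6 × 0.6 = 158.8 N·m clockwise.
Sign: 20 × 9.8 = 196 N down at 2.9 m → arm 1.6 m, τ = 196 × 1.6 = 313.6 N·m counterclockwise.
Net moment of known loads = 478.2 N·m counterclockwise.
An unknown mass m at 0.3 m has arm 1 m; its moment is m·g·1 clockwise.
Στ = 0 ⇒ m × 9.8 × 1 = 478.2 ⇒ m = 478.2 / (9.8 × 1) = 48.8 kg.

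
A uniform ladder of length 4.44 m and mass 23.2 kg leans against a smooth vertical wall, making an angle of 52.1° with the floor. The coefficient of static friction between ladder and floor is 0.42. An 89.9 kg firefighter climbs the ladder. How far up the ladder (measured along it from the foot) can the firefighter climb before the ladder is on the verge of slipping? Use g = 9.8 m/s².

d ≈ 2.44 m

Take moments about the foot of the ladder.
Ladder weight 23.2×9.8 = 227.4 N acts at 2.22 m along the ladder; its horizontal arm is 2.22·cos52.1° = 1.364 m → τ = 310.2 N·m clockwise.
Firefighter weight 89.9×9.8 = 881 N at distance d → arm d·cos52.1° → τ = 881·d·0.6143 clockwise.
Wall normal N at the top has arm L sinθ = 3.504 m counterclockwise, so Στ = 0 gives N·3.504 = 310.2 + 541.2·d.
ΣFy = 0 ⇒ N_floor = 1108 N, so the maximum friction is μ_s·N_floor = 0.42×1108 = 465.4 N. ΣFx = 0 ⇒ N_wall = f, so at the slipping point N = 465.4 N.
Substituting: 465.4×3.504 = 310.2 + 541.2·d ⇒ d = (1631 − 310.2) / 541.2 = 2.44 m.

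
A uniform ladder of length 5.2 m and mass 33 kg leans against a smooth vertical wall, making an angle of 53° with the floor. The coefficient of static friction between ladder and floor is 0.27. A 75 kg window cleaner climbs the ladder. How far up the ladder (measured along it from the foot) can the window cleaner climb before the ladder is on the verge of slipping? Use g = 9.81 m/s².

d ≈ 1.54 m

Take moments about the foot of the ladder.
Ladder weight 33×9.81 = 323.7 N acts at 2.6 m along the ladder; its horizontal arm is 2.6·cos53° = 1.565 m → τ = 506.6 N·m clockwise.
Window cleaner weight 75×9.81 = 735.8 N at distance d → arm d·cos53° → τ = 735.8·d·0.6018 clockwise.
Wall normal N at the top has arm L sinθ = 4.153 m counterclockwise, so Στ = 0 gives N·4.153 = 506.6 + 442.8·d.
ΣFy = 0 ⇒ N_floor = 1060 N, so the maximum friction is μ_s·N_floor = 0.27×1060 = 286.2 N. ΣFx = 0 ⇒ N_wall = f, so at the slipping point N = 286.2 N.
Substituting: 286.2×4.153 = 506.6 + 442.8·d ⇒ d = (1189 − 506.6) / 442.8 = 1.54 m.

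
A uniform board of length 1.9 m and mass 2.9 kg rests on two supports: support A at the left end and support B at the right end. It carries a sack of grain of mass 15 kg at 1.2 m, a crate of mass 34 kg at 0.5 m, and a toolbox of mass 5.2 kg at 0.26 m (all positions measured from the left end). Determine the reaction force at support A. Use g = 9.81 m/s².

R_A ≈ 358 N

Taking torques about support B:
Beam weight: 2.9 × 9.81 = 28.45 N down at 0.95 m → arm 0.95 m, τ = 28.45 × 0.95 = 27.03 N·m counterclockwise.
Sack of grain: 15 × 9.81 = 147.2 N down at 1.2 m → arm 0.7 m, τ = 147.2 × 0.7 = 103 N·m counterclockwise.
Crate: 34 × 9.81 = 333.5 N down at 0.5 m → arm 1.4 m, τ = 333.5 × 1.4 = 466.9 N·m counterclockwise.
Toolbox: 5.2 × 9.81 = 51.01 N down at 0.26 m → arm 1.64 m, τ = 51.01 × 1.64 = 83.66 N·m counterclockwise.
Net load moment about support B = 680.6 N·m counterclockwise.
Reaction R at support A is upward at 0 m, arm 1.9 m → moment R × 1.9 clockwise.
Balancing moments: R × 1.9 = 680.6, giving R = 358 N.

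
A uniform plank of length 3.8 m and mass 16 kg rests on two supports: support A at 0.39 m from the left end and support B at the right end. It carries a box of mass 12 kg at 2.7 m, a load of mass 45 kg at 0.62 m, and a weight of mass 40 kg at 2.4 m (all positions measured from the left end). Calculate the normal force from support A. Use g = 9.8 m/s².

Taking torques about support B:
Beam weight: 16 × 9.8 = 156.8 N down at 1.9 m → arm 1.9 m, τ = 156.8 × 1.9 = 297.9 N·m counterclockwise.
Box: 12 × 9.8 = 117.6 N down at 2.7 m → arm 1.1 m, τ = 117.6 × 1.1 = 129.4 N·m counterclockwise.
Load: 45 × 9.8 = 441 N down at 0.62 m → arm 3.18 m, τ = 441 × 3.18 = 1402 N·m counterclockwise.
Weight: 40 × 9.8 = 392 N down at 2.4 m → arm 1.4 m, τ = 392 × 1.4 = 548.8 N·m counterclockwise.
Net load moment about support B = 2378 N·m counterclockwise.
Reaction R at support A is upward at 0.39 m, arm 3.41 m → moment R × 3.41 clockwise.
For rotational equilibrium, R × 3.41 = 2378, so R = 697 N.

R_A ≈ 697 N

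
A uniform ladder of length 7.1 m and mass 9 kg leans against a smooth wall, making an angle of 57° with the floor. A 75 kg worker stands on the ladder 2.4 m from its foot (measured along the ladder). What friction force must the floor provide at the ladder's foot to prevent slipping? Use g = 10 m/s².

f ≈ 194 N

Choose the foot of the ladder as the axis so the floor normal and friction both act there and drop out.
Ladder weight 9×10 = 90 N acts at 3.55 m along the ladder; its horizontal arm is 3.55·cos57° = 1.933 m → τ = 174 N·m clockwise.
Worker: 75×10 = 750 N at 2.4 m → arm 1.307 m → τ = 980.2 N·m clockwise.
Wall normal N acts horizontally at the top; its moment arm is the height L sinθ = 7.1·sin57° = 5.955 m, counterclockwise.
For rotational equilibrium, N × 5.955 = 1154, so N = 194 N.
ΣFx = 0: friction at the foot balances the wall's push, so f = N_wall = 194 N.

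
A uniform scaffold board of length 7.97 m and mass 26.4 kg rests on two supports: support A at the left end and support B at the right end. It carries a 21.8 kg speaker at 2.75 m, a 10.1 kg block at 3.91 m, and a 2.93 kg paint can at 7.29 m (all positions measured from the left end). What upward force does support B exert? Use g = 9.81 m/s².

R_B ≈ 278 N

Take moments about support A.
Beam weight: 26.4 × 9.81 = 259 N down at 3.985 m → arm 3.985 m, τ = 259 × 3.985 = 1032 N·m clockwise.
Speaker: 21.8 × 9.81 = 213.9 N down at 2.75 m → arm 2.75 m, τ = 213.9 × 2.75 = 588.2 N·m clockwise.
Block: 10.1 × 9.81 = 99.08 N down at 3.91 m → arm 3.91 m, τ = 99.08 × 3.91 = 387.4 N·m clockwise.
Paint can: 2.93 × 9.81 = 28.74 N down at 7.29 m → arm 7.29 m, τ = 28.74 × 7.29 = 209.5 N·m clockwise.
Net load moment about support A = 2217 N·m clockwise.
Reaction R at support B is upward at 7.97 m, arm 7.97 m → moment R × 7.97 counterclockwise.
Στ = 0 ⇒ R × 7.97 = 2217 ⇒ R = 278 N.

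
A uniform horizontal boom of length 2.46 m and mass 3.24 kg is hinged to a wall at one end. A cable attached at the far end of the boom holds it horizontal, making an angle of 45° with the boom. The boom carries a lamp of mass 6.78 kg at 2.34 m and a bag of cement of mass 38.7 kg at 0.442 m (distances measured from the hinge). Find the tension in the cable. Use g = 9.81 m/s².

T ≈ 208 N

Take moments about the hinge.
Beam weight: 3.24 × 9.81 = 31.78 N down at 1.23 m → arm 1.23 m, τ = 31.78 × 1.23 = 39.09 N·m clockwise.
Lamp: 6.78 × 9.81 = 66.51 N down at 2.34 m → arm 2.34 m, τ = 66.51 × 2.34 = 155.6 N·m clockwise.
Bag of cement: 38.7 × 9.81 = 379.6 N down at 0.442 m → arm 0.442 m, τ = 379.6 × 0.442 = 167.8 N·m clockwise.
Total clockwise load moment = 362.5 N·m.
The cable tension T acts at 2.46 m; only its component perpendicular to the boom, T sinθ, produces torque. sin 45° = 0.7071.
Balancing moments: T × 2.46 × 0.7071 = 362.5, giving T = 362.5 / 1.739 = 208 N.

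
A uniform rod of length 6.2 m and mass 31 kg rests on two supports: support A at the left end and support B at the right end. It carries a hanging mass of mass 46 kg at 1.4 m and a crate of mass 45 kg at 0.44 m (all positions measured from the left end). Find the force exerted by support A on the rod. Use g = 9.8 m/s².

Take moments about support B.
Beam weight: 31 × 9.8 = 303.8 N down at 3.1 m → arm 3.1 m, τ = 303.8 × 3.1 = 941.8 N·m counterclockwise.
Hanging mass: 46 × 9.8 = 450.8 N down at 1.4 m → arm 4.8 m, τ = 450.8 × 4.8 = 2164 N·m counterclockwise.
Crate: 45 × 9.8 = 441 N down at 0.44 m → arm 5.76 m, τ = 441 × 5.76 = 2540 N·m counterclockwise.
Net load moment about support B = 5646 N·m counterclockwise.
Reaction R at support A is upward at 0 m, arm 6.2 m → moment R × 6.2 clockwise.
Balancing moments: R × 6.2 = 5646, giving R = 911 N.

R_A ≈ 911 N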